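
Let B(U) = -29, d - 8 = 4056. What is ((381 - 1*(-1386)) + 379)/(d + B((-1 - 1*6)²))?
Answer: 2146/4035 ≈ 0.53185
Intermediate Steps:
d = 4064 (d = 8 + 4056 = 4064)
((381 - 1*(-1386)) + 379)/(d + B((-1 - 1*6)²)) = ((381 - 1*(-1386)) + 379)/(4064 - 29) = ((381 + 1386) + 379)/4035 = (1767 + 379)*(1/4035) = 2146*(1/4035) = 2146/4035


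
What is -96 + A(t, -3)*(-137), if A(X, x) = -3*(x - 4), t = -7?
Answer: -2973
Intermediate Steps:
A(X, x) = 12 - 3*x (A(X, x) = -3*(-4 + x) = 12 - 3*x)
-96 + A(t, -3)*(-137) = -96 + (12 - 3*(-3))*(-137) = -96 + (12 + 9)*(-137) = -96 + 21*(-137) = -96 - 2877 = -2973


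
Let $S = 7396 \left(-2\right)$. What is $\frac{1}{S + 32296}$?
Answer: $\frac{1}{17504} \approx 5.713 \cdot 10^{-5}$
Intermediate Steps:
$S = -14792$
$\frac{1}{S + 32296} = \frac{1}{-14792 + 32296} = \frac{1}{17504}$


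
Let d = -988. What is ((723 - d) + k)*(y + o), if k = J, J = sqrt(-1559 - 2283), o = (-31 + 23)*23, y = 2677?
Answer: 4265523 + 2493*I*sqrt(3842) ≈ 4.2655e+6 + 1.5453e+5*I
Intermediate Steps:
o = -184 (o = -8*23 = -184)
J = I*sqrt(3842) (J = sqrt(-3842) = I*sqrt(3842) ≈ 61.984*I)
k = I*sqrt(3842) ≈ 61.984*I
((723 - d) + k)*(y + o) = ((723 - 1*(-988)) + I*sqrt(3842))*(2677 - 184) = ((723 + 988) + I*sqrt(3842))*2493 = (1711 + I*sqrt(3842))*2493 = 4265523 + 2493*I*sqrt(3842)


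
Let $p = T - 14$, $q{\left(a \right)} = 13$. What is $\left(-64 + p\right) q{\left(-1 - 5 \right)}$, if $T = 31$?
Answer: $-611$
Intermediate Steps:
$p = 17$ ($p = 31 - 14 = 17$)
$\left(-64 + p\right) q{\left(-1 - 5 \right)} = \left(-64 + 17\right) 13 = \left(-47\right) 13 = -611$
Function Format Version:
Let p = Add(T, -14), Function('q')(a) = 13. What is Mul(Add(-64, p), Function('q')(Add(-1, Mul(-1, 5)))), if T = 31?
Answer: -611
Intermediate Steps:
p = 17 (p = Add(31, -14) = 17)
Mul(Add(-64, p), Function('q')(Add(-1, Mul(-1, 5)))) = Mul(Add(-64, 17), 13) = Mul(-47, 13) = -611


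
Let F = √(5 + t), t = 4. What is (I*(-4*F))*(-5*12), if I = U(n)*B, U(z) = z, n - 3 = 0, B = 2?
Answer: 4320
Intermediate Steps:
n = 3 (n = 3 + 0 = 3)
I = 6 (I = 3*2 = 6)
F = 3 (F = √(5 + 4) = √9 = 3)
(I*(-4*F))*(-5*12) = (6*(-4*3))*(-5*12) = (6*(-12))*(-60) = -72*(-60) = 4320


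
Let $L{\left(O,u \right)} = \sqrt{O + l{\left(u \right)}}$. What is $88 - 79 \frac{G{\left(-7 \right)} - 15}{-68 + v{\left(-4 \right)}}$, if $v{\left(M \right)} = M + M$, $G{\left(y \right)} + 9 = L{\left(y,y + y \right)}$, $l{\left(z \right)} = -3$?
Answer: $\frac{1198}{19} + \frac{79 i \sqrt{10}}{76} \approx 63.053 + 3.2871 i$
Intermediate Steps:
$L{\left(O,u \right)} = \sqrt{-3 + O}$ ($L{\left(O,u \right)} = \sqrt{O - 3} = \sqrt{-3 + O}$)
$G{\left(y \right)} = -9 + \sqrt{-3 + y}$
$v{\left(M \right)} = 2 M$
$88 - 79 \frac{G{\left(-7 \right)} - 15}{-68 + v{\left(-4 \right)}} = 88 - 79 \frac{\left(-9 + \sqrt{-3 - 7}\right) - 15}{-68 + 2 \left(-4\right)} = 88 - 79 \frac{\left(-9 + \sqrt{-10}\right) - 15}{-68 - 8} = 88 - 79 \frac{\left(-9 + i \sqrt{10}\right) - 15}{-76} = 88 - 79 \left(-24 + i \sqrt{10}\right) \left(- \frac{1}{76}\right) = 88 - 79 \left(\frac{6}{19} - \frac{i \sqrt{10}}{76}\right) = 88 - \left(\frac{474}{19} - \frac{79 i \sqrt{10}}{76}\right) = \frac{1198}{19} + \frac{79 i \sqrt{10}}{76}$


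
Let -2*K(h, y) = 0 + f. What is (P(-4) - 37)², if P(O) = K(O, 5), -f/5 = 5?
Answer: 2401/4 ≈ 600.25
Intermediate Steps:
f = -25 (f = -5*5 = -25)
K(h, y) = 25/2 (K(h, y) = -(0 - 25)/2 = -½*(-25) = 25/2)
P(O) = 25/2
(P(-4) - 37)² = (25/2 - 37)² = (-49/2)² = 2401/4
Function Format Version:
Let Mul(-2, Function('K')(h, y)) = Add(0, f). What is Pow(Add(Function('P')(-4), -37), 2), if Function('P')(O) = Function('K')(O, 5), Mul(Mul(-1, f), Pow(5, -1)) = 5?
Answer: Rational(2401, 4) ≈ 600.25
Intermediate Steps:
f = -25 (f = Mul(-5, 5) = -25)
Function('K')(h, y) = Rational(25, 2) (Function('K')(h, y) = Mul(Rational(-1, 2), Add(0, -25)) = Mul(Rational(-1, 2), -25) = Rational(25, 2))
Function('P')(O) = Rational(25, 2)
Pow(Add(Function('P')(-4), -37), 2) = Pow(Add(Rational(25, 2), -37), 2) = Pow(Rational(-49, 2), 2) = Rational(2401, 4)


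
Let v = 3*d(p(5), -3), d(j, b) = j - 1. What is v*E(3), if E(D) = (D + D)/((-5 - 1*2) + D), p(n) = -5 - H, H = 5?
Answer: 99/2 ≈ 49.500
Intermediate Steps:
p(n) = -10 (p(n) = -5 - 1*5 = -5 - 5 = -10)
d(j, b) = -1 + j
E(D) = 2*D/(-7 + D) (E(D) = (2*D)/((-5 - 2) + D) = (2*D)/(-7 + D) = 2*D/(-7 + D))
v = -33 (v = 3*(-1 - 10) = 3*(-11) = -33)
v*E(3) = -66*3/(-7 + 3) = -66*3/(-4) = -66*3*(-1)/4 = -33*(-3/2) = 99/2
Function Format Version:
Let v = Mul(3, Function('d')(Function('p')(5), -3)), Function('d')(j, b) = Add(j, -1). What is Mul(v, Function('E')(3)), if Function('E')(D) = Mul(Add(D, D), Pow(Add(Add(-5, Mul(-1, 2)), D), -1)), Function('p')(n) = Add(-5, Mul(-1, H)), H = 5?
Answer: Rational(99, 2) ≈ 49.500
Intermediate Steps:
Function('p')(n) = -10 (Function('p')(n) = Add(-5, Mul(-1, 5)) = Add(-5, -5) = -10)
Function('d')(j, b) = Add(-1, j)
Function('E')(D) = Mul(2, D, Pow(Add(-7, D), -1)) (Function('E')(D) = Mul(Mul(2, D), Pow(Add(Add(-5, -2), D), -1)) = Mul(Mul(2, D), Pow(Add(-7, D), -1)) = Mul(2, D, Pow(Add(-7, D), -1)))
v = -33 (v = Mul(3, Add(-1, -10)) = Mul(3, -11) = -33)
Mul(v, Function('E')(3)) = Mul(-33, Mul(2, 3, Pow(Add(-7, 3), -1))) = Mul(-33, Mul(2, 3, Pow(-4, -1))) = Mul(-33, Mul(2, 3, Rational(-1, 4))) = Mul(-33, Rational(-3, 2)) = Rational(99, 2)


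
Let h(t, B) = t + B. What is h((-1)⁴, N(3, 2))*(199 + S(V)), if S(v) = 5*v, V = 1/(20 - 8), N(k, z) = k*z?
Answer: 16751/12 ≈ 1395.9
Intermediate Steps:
V = 1/12 ≈ 0.083333
h(t, B) = B + t
h((-1)⁴, N(3, 2))*(199 + S(V)) = (3*2 + (-1)⁴)*(199 + 5*(1/12)) = (6 + 1)*(199 + 5/12) = 7*(2393/12) = 16751/12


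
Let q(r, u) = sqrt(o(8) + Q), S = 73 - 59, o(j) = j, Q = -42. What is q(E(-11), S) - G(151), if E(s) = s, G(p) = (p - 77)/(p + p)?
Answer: -37/151 + I*sqrt(34) ≈ -0.24503 + 5.831*I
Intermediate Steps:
G(p) = (-77 + p)/(2*p) (G(p) = (-77 + p)/((2*p)) = (-77 + p)*(1/(2*p)) = (-77 + p)/(2*p))
S = 14
q(r, u) = I*sqrt(34) (q(r, u) = sqrt(8 - 42) = sqrt(-34) = I*sqrt(34))
q(E(-11), S) - G(151) = I*sqrt(34) - (-77 + 151)/(2*151) = I*sqrt(34) - 74/(2*151) = I*sqrt(34) - 1*37/151 = I*sqrt(34) - 37/151 = -37/151 + I*sqrt(34)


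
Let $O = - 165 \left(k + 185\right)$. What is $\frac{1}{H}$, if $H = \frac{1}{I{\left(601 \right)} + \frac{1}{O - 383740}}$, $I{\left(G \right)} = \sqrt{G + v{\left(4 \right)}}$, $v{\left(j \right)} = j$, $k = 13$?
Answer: $- \frac{1}{416410} + 11 \sqrt{5} \approx 24.597$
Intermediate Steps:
$O = -32670$ ($O = - 165 \left(13 + 185\right) = \left(-165\right) 198 = -32670$)
$I{\left(G \right)} = \sqrt{4 + G}$ ($I{\left(G \right)} = \sqrt{G + 4} = \sqrt{4 + G}$)
$H = \frac{1}{- \frac{1}{416410} + 11 \sqrt{5}}$ ($H = \frac{1}{\sqrt{4 + 601} + \frac{1}{-32670 - 383740}} = \frac{1}{\sqrt{605} + \frac{1}{-416410}} = \frac{1}{11 \sqrt{5} - \frac{1}{416410}} = \frac{1}{- \frac{1}{416410} + 11 \sqrt{5}} \approx 0.040656$)
$\frac{1}{H} = \frac{1}{\frac{416410}{104905359300499} + \frac{1907370169100 \sqrt{5}}{104905359300499}}$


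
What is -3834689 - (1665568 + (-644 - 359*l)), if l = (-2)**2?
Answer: -5498177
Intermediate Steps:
l = 4
-3834689 - (1665568 + (-644 - 359*l)) = -3834689 - (1665568 + (-644 - 359*4)) = -3834689 - (1665568 + (-644 - 1436)) = -3834689 - (1665568 - 2080) = -3834689 - 1*1663488 = -3834689 - 1663488 = -5498177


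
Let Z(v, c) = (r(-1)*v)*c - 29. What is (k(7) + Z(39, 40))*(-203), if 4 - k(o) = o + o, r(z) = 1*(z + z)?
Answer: 641277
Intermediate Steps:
r(z) = 2*z (r(z) = 1*(2*z) = 2*z)
k(o) = 4 - 2*o (k(o) = 4 - (o + o) = 4 - 2*o)
Z(v, c) = -29 - 2*c*v (Z(v, c) = ((2*(-1))*v)*c - 29 = (-2*v)*c - 29 = -2*c*v - 29 = -29 - 2*c*v)
(k(7) + Z(39, 40))*(-203) = ((4 - 2*7) + (-29 - 2*40*39))*(-203) = ((4 - 14) + (-29 - 3120))*(-203) = (-10 - 3149)*(-203) = -3159*(-203) = 641277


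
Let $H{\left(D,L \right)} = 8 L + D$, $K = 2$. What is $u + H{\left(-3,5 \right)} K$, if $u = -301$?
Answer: $-227$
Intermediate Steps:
$H{\left(D,L \right)} = D + 8 L$
$u + H{\left(-3,5 \right)} K = -301 + \left(-3 + 8 \cdot 5\right) 2 = -301 + \left(-3 + 40\right) 2 = -301 + 37 \cdot 2 = -301 + 74 = -227$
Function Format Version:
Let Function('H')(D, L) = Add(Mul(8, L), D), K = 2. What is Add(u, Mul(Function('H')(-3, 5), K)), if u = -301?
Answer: -227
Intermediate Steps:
Function('H')(D, L) = Add(D, Mul(8, L))
Add(u, Mul(Function('H')(-3, 5), K)) = Add(-301, Mul(Add(-3, Mul(8, 5)), 2)) = Add(-301, Mul(Add(-3, 40), 2)) = Add(-301, Mul(37, 2)) = Add(-301, 74) = -227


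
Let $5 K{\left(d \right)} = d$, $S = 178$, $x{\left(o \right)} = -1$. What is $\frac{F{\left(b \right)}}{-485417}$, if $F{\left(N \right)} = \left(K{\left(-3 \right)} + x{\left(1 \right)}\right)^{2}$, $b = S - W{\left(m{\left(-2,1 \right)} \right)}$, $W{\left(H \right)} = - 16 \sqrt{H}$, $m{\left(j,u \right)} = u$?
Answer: $- \frac{64}{12135425} \approx -5.2738 \cdot 10^{-6}$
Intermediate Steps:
$K{\left(d \right)} = \frac{d}{5}$
$b = 194$ ($b = 178 - - 16 \sqrt{1} = 178 - \left(-16\right) 1 = 178 - -16 = 178 + 16 = 194$)
$F{\left(N \right)} = \frac{64}{25}$ ($F{\left(N \right)} = \left(\frac{1}{5} \left(-3\right) - 1\right)^{2} = \left(- \frac{3}{5} - 1\right)^{2} = \left(- \frac{8}{5}\right)^{2} = \frac{64}{25}$)
$\frac{F{\left(b \right)}}{-485417} = \frac{64}{25 \left(-485417\right)} = \frac{64}{25} \left(- \frac{1}{485417}\right) = - \frac{64}{12135425}$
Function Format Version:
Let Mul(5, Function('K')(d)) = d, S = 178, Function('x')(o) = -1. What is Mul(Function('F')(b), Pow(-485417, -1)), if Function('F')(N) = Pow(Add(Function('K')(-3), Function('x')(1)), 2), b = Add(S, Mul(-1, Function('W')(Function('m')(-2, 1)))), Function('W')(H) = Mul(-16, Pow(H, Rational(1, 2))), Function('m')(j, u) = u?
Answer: Rational(-64, 12135425) ≈ -5.2738e-6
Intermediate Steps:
Function('K')(d) = Mul(Rational(1, 5), d)
b = 194 (b = Add(178, Mul(-1, Mul(-16, Pow(1, Rational(1, 2))))) = Add(178, Mul(-1, Mul(-16, 1))) = Add(178, Mul(-1, -16)) = Add(178, 16) = 194)
Function('F')(N) = Rational(64, 25) (Function('F')(N) = Pow(Add(Mul(Rational(1, 5), -3), -1), 2) = Pow(Add(Rational(-3, 5), -1), 2) = Pow(Rational(-8, 5), 2) = Rational(64, 25))
Mul(Function('F')(b), Pow(-485417, -1)) = Mul(Rational(64, 25), Pow(-485417, -1)) = Mul(Rational(64, 25), Rational(-1, 485417)) = Rational(-64, 12135425)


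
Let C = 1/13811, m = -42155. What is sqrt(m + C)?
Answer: 4*I*sqrt(502550096559)/13811 ≈ 205.32*I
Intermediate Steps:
C = 1/13811 ≈ 7.2406e-5
sqrt(m + C) = sqrt(-42155 + 1/13811) = sqrt(-582202704/13811) = 4*I*sqrt(502550096559)/13811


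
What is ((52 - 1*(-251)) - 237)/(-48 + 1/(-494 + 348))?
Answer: -9636/7009 ≈ -1.3748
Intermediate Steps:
((52 - 1*(-251)) - 237)/(-48 + 1/(-494 + 348)) = ((52 + 251) - 237)/(-48 + 1/(-146)) = (303 - 237)/(-48 - 1/146) = 66/(-7009/146) = 66*(-146/7009) = -9636/7009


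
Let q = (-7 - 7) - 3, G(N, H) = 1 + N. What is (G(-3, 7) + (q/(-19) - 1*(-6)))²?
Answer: 8649/361 ≈ 23.958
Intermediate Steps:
q = -17 (q = -14 - 3 = -17)
(G(-3, 7) + (q/(-19) - 1*(-6)))² = ((1 - 3) + (-17/(-19) - 1*(-6)))² = (-2 + (-17*(-1/19) + 6))² = (-2 + (17/19 + 6))² = (-2 + 131/19)² = (93/19)² = 8649/361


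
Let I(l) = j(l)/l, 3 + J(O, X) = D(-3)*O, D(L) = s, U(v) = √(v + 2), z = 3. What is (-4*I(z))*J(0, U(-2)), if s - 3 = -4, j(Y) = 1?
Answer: 4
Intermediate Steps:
s = -1 (s = 3 - 4 = -1)
U(v) = √(2 + v)
D(L) = -1
J(O, X) = -3 - O
I(l) = 1/l
(-4*I(z))*J(0, U(-2)) = (-4/3)*(-3 - 1*0) = (-4*⅓)*(-3 + 0) = -4/3*(-3) = 4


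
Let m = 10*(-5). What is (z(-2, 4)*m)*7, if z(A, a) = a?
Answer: -1400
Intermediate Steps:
m = -50
(z(-2, 4)*m)*7 = (4*(-50))*7 = -200*7 = -1400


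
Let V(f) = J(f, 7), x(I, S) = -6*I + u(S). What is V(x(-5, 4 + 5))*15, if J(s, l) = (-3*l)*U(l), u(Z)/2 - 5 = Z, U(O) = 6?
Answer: -1890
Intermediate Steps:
u(Z) = 10 + 2*Z
J(s, l) = -18*l (J(s, l) = -3*l*6 = -18*l)
x(I, S) = 10 - 6*I + 2*S (x(I, S) = -6*I + (10 + 2*S) = 10 - 6*I + 2*S)
V(f) = -126 (V(f) = -18*7 = -126)
V(x(-5, 4 + 5))*15 = -126*15 = -1890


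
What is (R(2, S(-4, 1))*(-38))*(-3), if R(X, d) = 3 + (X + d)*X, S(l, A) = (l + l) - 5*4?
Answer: -5586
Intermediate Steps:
S(l, A) = -20 + 2*l (S(l, A) = 2*l - 20 = -20 + 2*l)
R(X, d) = 3 + X*(X + d)
(R(2, S(-4, 1))*(-38))*(-3) = ((3 + 2**2 + 2*(-20 + 2*(-4)))*(-38))*(-3) = ((3 + 4 + 2*(-20 - 8))*(-38))*(-3) = ((3 + 4 + 2*(-28))*(-38))*(-3) = ((3 + 4 - 56)*(-38))*(-3) = -49*(-38)*(-3) = 1862*(-3) = -5586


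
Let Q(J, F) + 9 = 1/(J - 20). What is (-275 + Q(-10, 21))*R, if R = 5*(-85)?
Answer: 724285/6 ≈ 1.2071e+5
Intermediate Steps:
R = -425
Q(J, F) = -9 + 1/(-20 + J) (Q(J, F) = -9 + 1/(J - 20) = -9 + 1/(-20 + J))
(-275 + Q(-10, 21))*R = (-275 + (181 - 9*(-10))/(-20 - 10))*(-425) = (-275 + (181 + 90)/(-30))*(-425) = (-275 - 1/30*271)*(-425) = (-275 - 271/30)*(-425) = -8521/30*(-425) = 724285/6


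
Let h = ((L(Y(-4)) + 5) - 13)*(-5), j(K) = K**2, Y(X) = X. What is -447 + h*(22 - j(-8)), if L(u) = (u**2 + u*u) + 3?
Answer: 5223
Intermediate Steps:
L(u) = 3 + 2*u**2 (L(u) = (u**2 + u**2) + 3 = 2*u**2 + 3 = 3 + 2*u**2)
h = -135 (h = (((3 + 2*(-4)**2) + 5) - 13)*(-5) = (((3 + 2*16) + 5) - 13)*(-5) = (((3 + 32) + 5) - 13)*(-5) = ((35 + 5) - 13)*(-5) = (40 - 13)*(-5) = 27*(-5) = -135)
-447 + h*(22 - j(-8)) = -447 - 135*(22 - 1*(-8)**2) = -447 - 135*(22 - 1*64) = -447 - 135*(22 - 64) = -447 - 135*(-42) = -447 + 5670 = 5223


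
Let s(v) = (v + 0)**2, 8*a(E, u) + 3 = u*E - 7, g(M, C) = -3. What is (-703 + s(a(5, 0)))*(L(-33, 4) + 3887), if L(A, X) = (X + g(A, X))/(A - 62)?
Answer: -259015617/95 ≈ -2.7265e+6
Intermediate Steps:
L(A, X) = (-3 + X)/(-62 + A) (L(A, X) = (X - 3)/(A - 62) = (-3 + X)/(-62 + A))
a(E, u) = -5/4 + E*u/8 (a(E, u) = -3/8 + (u*E - 7)/8 = -3/8 + (E*u - 7)/8 = -3/8 + (-7 + E*u)/8 = -3/8 + (-7/8 + E*u/8) = -5/4 + E*u/8)
s(v) = v**2
(-703 + s(a(5, 0)))*(L(-33, 4) + 3887) = (-703 + (-5/4 + (1/8)*5*0)**2)*((-3 + 4)/(-62 - 33) + 3887) = (-703 + (-5/4 + 0)**2)*(1/(-95) + 3887) = (-703 + (-5/4)**2)*(-1/95*1 + 3887) = (-703 + 25/16)*(-1/95 + 3887) = -11223/16*369264/95 = -259015617/95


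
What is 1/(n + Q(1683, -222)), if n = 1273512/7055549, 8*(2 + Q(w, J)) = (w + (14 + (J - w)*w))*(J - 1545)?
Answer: 28222196/19974988027028003 ≈ 1.4129e-9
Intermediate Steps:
Q(w, J) = -2 + (-1545 + J)*(14 + w + w*(J - w))/8 (Q(w, J) = -2 + ((w + (14 + (J - w)*w))*(J - 1545))/8 = -2 + ((w + (14 + w*(J - w)))*(-1545 + J))/8 = -2 + ((14 + w + w*(J - w))*(-1545 + J))/8 = -2 + ((-1545 + J)*(14 + w + w*(J - w)))/8 = -2 + (-1545 + J)*(14 + w + w*(J - w))/8)
n = 1273512/7055549 (n = 1273512*(1/7055549) = 1273512/7055549 ≈ 0.18050)
1/(n + Q(1683, -222)) = 1/(1273512/7055549 + (-10823/4 - 1545/8*1683 + (7/4)*(-222) + (1545/8)*1683**2 - 193*(-222)*1683 - 1/8*(-222)*1683**2 + (1/8)*1683*(-222)**2)) = 1/(1273512/7055549 + (-10823/4 - 2600235/8 - 777/2 + (1545/8)*2832489 + 72109818 - 1/8*(-222)*2832489 + (1/8)*1683*49284)) = 1/(1273512/7055549 + (-10823/4 - 2600235/8 - 777/2 + 4376195505/8 + 72109818 + 314406279/4 + 20736243/2)) = 1/(1273512/7055549 + 2831103295/4) = 1/(19974988027028003/28222196) = 28222196/19974988027028003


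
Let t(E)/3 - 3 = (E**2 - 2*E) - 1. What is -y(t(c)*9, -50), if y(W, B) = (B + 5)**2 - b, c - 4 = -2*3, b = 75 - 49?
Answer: -1999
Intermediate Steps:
b = 26
c = -2 (c = 4 - 2*3 = 4 - 6 = -2)
t(E) = 6 - 6*E + 3*E**2 (t(E) = 9 + 3*((E**2 - 2*E) - 1) = 9 + 3*(-1 + E**2 - 2*E) = 9 + (-3 - 6*E + 3*E**2) = 6 - 6*E + 3*E**2)
y(W, B) = -26 + (5 + B)**2 (y(W, B) = (B + 5)**2 - 1*26 = (5 + B)**2 - 26 = -26 + (5 + B)**2)
-y(t(c)*9, -50) = -(-26 + (5 - 50)**2) = -(-26 + (-45)**2) = -(-26 + 2025) = -1*1999 = -1999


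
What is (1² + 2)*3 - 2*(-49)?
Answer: 107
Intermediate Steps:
(1² + 2)*3 - 2*(-49) = (1 + 2)*3 + 98 = 3*3 + 98 = 9 + 98 = 107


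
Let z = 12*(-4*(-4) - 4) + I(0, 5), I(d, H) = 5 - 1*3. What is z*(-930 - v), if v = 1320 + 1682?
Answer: -574072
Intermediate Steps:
I(d, H) = 2 (I(d, H) = 5 - 3 = 2)
v = 3002
z = 146 (z = 12*(-4*(-4) - 4) + 2 = 12*(16 - 4) + 2 = 12*12 + 2 = 144 + 2 = 146)
z*(-930 - v) = 146*(-930 - 1*3002) = 146*(-930 - 3002) = 146*(-3932) = -574072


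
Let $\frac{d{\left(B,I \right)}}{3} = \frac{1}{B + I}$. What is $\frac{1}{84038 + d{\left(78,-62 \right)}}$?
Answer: $\frac{16}{1344611} \approx 1.1899 \cdot 10^{-5}$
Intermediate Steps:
$d{\left(B,I \right)} = \frac{3}{B + I}$
$\frac{1}{84038 + d{\left(78,-62 \right)}} = \frac{1}{84038 + \frac{3}{78 - 62}} = \frac{1}{84038 + \frac{3}{16}} = \frac{1}{\frac{1344611}{16}} = \frac{16}{1344611}$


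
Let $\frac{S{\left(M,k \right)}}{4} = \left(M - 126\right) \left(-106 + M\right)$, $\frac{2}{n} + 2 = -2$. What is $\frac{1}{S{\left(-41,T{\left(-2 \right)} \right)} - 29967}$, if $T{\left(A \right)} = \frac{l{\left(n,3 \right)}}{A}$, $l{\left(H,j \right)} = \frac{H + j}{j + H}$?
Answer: $\frac{1}{68229} \approx 1.4657 \cdot 10^{-5}$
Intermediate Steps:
$n = - \frac{1}{2}$ ($n = \frac{2}{-2 - 2} = \frac{2}{-4} = 2 \left(- \frac{1}{4}\right) = - \frac{1}{2} \approx -0.5$)
$l{\left(H,j \right)} = 1$ ($l{\left(H,j \right)} = \frac{H + j}{H + j} = 1$)
$T{\left(A \right)} = \frac{1}{A}$ ($T{\left(A \right)} = 1 \frac{1}{A} = \frac{1}{A}$)
$S{\left(M,k \right)} = 4 \left(-126 + M\right) \left(-106 + M\right)$ ($S{\left(M,k \right)} = 4 \left(M - 126\right) \left(-106 + M\right) = 4 \left(-126 + M\right) \left(-106 + M\right)$)
$\frac{1}{S{\left(-41,T{\left(-2 \right)} \right)} - 29967} = \frac{1}{\left(53424 - -38048 + 4 \left(-41\right)^{2}\right) - 29967} = \frac{1}{\left(53424 + 38048 + 4 \cdot 1681\right) - 29967} = \frac{1}{\left(53424 + 38048 + 6724\right) - 29967} = \frac{1}{98196 - 29967} = \frac{1}{68229}$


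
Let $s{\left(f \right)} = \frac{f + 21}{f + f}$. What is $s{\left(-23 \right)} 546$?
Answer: $\frac{546}{23} \approx 23.739$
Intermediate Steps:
$s{\left(f \right)} = \frac{21 + f}{2 f}$
$s{\left(-23 \right)} 546 = \frac{21 - 23}{2 \left(-23\right)} 546 = \frac{1}{2} \left(- \frac{1}{23}\right) \left(-2\right) 546 = \frac{1}{23} \cdot 546 = \frac{546}{23}$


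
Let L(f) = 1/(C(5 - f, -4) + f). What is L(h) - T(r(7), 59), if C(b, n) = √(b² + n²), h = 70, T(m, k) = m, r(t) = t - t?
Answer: 70/659 - √4241/659 ≈ 0.0074007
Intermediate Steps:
r(t) = 0
L(f) = 1/(f + √(16 + (5 - f)²)) (L(f) = 1/(√((5 - f)² + (-4)²) + f) = 1/(√((5 - f)² + 16) + f) = 1/(√(16 + (5 - f)²) + f) = 1/(f + √(16 + (5 - f)²)))
L(h) - T(r(7), 59) = 1/(70 + √(16 + (-5 + 70)²)) - 1*0 = 1/(70 + √(16 + 65²)) + 0 = 1/(70 + √(16 + 4225)) + 0 = 1/(70 + √4241) + 0 = 1/(70 + √4241)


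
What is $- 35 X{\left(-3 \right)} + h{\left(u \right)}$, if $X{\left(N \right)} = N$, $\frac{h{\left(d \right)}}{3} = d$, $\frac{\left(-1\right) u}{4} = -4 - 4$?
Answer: $201$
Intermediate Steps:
$u = 32$ ($u = - 4 \left(-4 - 4\right) = \left(-4\right) \left(-8\right) = 32$)
$h{\left(d \right)} = 3 d$
$- 35 X{\left(-3 \right)} + h{\left(u \right)} = \left(-35\right) \left(-3\right) + 3 \cdot 32 = 105 + 96 = 201$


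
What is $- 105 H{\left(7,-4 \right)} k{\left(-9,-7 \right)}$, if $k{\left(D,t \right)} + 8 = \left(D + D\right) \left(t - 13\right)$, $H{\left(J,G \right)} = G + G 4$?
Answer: $739200$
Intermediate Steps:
$H{\left(J,G \right)} = 5 G$ ($H{\left(J,G \right)} = G + 4 G = 5 G$)
$k{\left(D,t \right)} = -8 + 2 D \left(-13 + t\right)$ ($k{\left(D,t \right)} = -8 + \left(D + D\right) \left(t - 13\right) = -8 + 2 D \left(-13 + t\right)$)
$- 105 H{\left(7,-4 \right)} k{\left(-9,-7 \right)} = - 105 \cdot 5 \left(-4\right) \left(-8 - -234 + 2 \left(-9\right) \left(-7\right)\right) = \left(-105\right) \left(-20\right) \left(-8 + 234 + 126\right) = 2100 \cdot 352 = 739200$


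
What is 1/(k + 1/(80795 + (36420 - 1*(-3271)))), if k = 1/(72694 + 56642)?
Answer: 865732072/13879 ≈ 62377.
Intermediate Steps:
k = 1/129336 ≈ 7.7318e-6
1/(k + 1/(80795 + (36420 - 1*(-3271)))) = 1/(1/129336 + 1/(80795 + (36420 - 1*(-3271)))) = 1/(1/129336 + 1/(80795 + (36420 + 3271))) = 1/(1/129336 + 1/(80795 + 39691)) = 1/(1/129336 + 1/120486) = 1/(13879/865732072) = 865732072/13879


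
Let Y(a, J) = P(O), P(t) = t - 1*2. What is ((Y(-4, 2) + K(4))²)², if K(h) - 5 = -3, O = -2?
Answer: 16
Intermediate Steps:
P(t) = -2 + t (P(t) = t - 2 = -2 + t)
Y(a, J) = -4 (Y(a, J) = -2 - 2 = -4)
K(h) = 2 (K(h) = 5 - 3 = 2)
((Y(-4, 2) + K(4))²)² = ((-4 + 2)²)² = ((-2)²)² = 4² = 16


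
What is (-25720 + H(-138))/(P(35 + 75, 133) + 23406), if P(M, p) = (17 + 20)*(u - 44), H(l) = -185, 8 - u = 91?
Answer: -25905/18707 ≈ -1.3848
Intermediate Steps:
u = -83 (u = 8 - 1*91 = 8 - 91 = -83)
P(M, p) = -4699 (P(M, p) = (17 + 20)*(-83 - 44) = 37*(-127) = -4699)
(-25720 + H(-138))/(P(35 + 75, 133) + 23406) = (-25720 - 185)/(-4699 + 23406) = -25905/18707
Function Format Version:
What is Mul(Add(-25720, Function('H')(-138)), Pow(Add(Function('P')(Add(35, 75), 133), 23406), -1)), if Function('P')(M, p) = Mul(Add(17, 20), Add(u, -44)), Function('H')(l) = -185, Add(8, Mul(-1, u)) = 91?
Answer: Rational(-25905, 18707) ≈ -1.3848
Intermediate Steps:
u = -83 (u = Add(8, Mul(-1, 91)) = Add(8, -91) = -83)
Function('P')(M, p) = -4699 (Function('P')(M, p) = Mul(Add(17, 20), Add(-83, -44)) = Mul(37, -127) = -4699)
Mul(Add(-25720, Function('H')(-138)), Pow(Add(Function('P')(Add(35, 75), 133), 23406), -1)) = Mul(Add(-25720, -185), Pow(Add(-4699, 23406), -1)) = Mul(-25905, Pow(18707, -1)) = Mul(-25905, Rational(1, 18707)) = Rational(-25905, 18707)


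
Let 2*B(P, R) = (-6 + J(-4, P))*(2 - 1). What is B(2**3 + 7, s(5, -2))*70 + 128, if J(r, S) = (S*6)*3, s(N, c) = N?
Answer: 9368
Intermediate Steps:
J(r, S) = 18*S (J(r, S) = (6*S)*3 = 18*S)
B(P, R) = -3 + 9*P (B(P, R) = ((-6 + 18*P)*(2 - 1))/2 = ((-6 + 18*P)*1)/2 = (-6 + 18*P)/2 = -3 + 9*P)
B(2**3 + 7, s(5, -2))*70 + 128 = (-3 + 9*(2**3 + 7))*70 + 128 = (-3 + 9*(8 + 7))*70 + 128 = (-3 + 9*15)*70 + 128 = (-3 + 135)*70 + 128 = 132*70 + 128 = 9240 + 128 = 9368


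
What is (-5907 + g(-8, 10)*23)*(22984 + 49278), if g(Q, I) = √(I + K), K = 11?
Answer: -426851634 + 1662026*√21 ≈ -4.1924e+8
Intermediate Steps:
g(Q, I) = √(11 + I) (g(Q, I) = √(I + 11) = √(11 + I))
(-5907 + g(-8, 10)*23)*(22984 + 49278) = (-5907 + √(11 + 10)*23)*(22984 + 49278) = (-5907 + √21*23)*72262 = (-5907 + 23*√21)*72262 = -426851634 + 1662026*√21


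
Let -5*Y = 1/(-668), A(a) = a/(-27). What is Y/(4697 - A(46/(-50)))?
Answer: 135/2117861936 ≈ 6.3744e-8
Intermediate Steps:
A(a) = -a/27 (A(a) = a*(-1/27) = -a/27)
Y = 1/3340 (Y = -⅕/(-668) = -⅕*(-1/668) = 1/3340 ≈ 0.00029940)
Y/(4697 - A(46/(-50))) = 1/(3340*(4697 - (-1)*46/(-50)/27)) = 1/(3340*(4697 - (-1)*46*(-1/50)/27)) = 1/(3340*(4697 - (-1)*(-23)/(27*25))) = 1/(3340*(4697 - 1*23/675)) = 1/(3340*(4697 - 23/675)) = 1/(3340*(3170452/675)) = (1/3340)*(675/3170452) = 135/2117861936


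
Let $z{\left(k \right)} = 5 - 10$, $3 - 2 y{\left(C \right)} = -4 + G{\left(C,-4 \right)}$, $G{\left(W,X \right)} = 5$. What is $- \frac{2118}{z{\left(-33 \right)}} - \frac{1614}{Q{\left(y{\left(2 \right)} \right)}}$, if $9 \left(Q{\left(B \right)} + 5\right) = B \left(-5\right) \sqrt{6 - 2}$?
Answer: $\frac{37824}{55} \approx 687.71$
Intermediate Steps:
$y{\left(C \right)} = 1$ ($y{\left(C \right)} = \frac{3}{2} - \frac{-4 + 5}{2} = \frac{3}{2} - \frac{1}{2} = 1$)
$Q{\left(B \right)} = -5 - \frac{10 B}{9}$ ($Q{\left(B \right)} = -5 + \frac{B \left(-5\right) \sqrt{6 - 2}}{9} = -5 + \frac{- 5 B \sqrt{4}}{9} = -5 + \frac{- 5 B 2}{9} = -5 + \frac{\left(-10\right) B}{9} = -5 - \frac{10 B}{9}$)
$z{\left(k \right)} = -5$ ($z{\left(k \right)} = 5 - 10 = -5$)
$- \frac{2118}{z{\left(-33 \right)}} - \frac{1614}{Q{\left(y{\left(2 \right)} \right)}} = - \frac{2118}{-5} - \frac{1614}{-5 - \frac{10}{9}} = \left(-2118\right) \left(- \frac{1}{5}\right) - \frac{1614}{-5 - \frac{10}{9}} = \frac{2118}{5} - \frac{1614}{- \frac{55}{9}} = \frac{2118}{5} - - \frac{14526}{55} = \frac{2118}{5} + \frac{14526}{55} = \frac{37824}{55}$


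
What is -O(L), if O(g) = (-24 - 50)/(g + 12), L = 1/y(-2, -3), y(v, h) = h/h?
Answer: 74/13 ≈ 5.6923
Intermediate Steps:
y(v, h) = 1
L = 1 (L = 1/1 = 1)
O(g) = -74/(12 + g)
-O(L) = -(-74)/(12 + 1) = -(-74)/13 = -1*(-74/13) = 74/13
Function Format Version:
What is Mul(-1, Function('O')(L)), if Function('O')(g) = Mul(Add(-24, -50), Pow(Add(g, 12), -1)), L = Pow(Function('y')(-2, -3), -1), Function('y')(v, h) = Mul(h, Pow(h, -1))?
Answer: Rational(74, 13) ≈ 5.6923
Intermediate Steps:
Function('y')(v, h) = 1
L = 1 (L = Pow(1, -1) = 1)
Function('O')(g) = Mul(-74, Pow(Add(12, g), -1))
Mul(-1, Function('O')(L)) = Mul(-1, Mul(-74, Pow(Add(12, 1), -1))) = Mul(-1, Mul(-74, Pow(13, -1))) = Mul(-1, Mul(-74, Rational(1, 13))) = Mul(-1, Rational(-74, 13)) = Rational(74, 13)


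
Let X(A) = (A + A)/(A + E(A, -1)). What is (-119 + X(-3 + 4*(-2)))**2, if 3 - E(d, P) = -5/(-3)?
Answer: 11458225/841 ≈ 13625.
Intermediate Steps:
E(d, P) = 4/3 (E(d, P) = 3 - (-5)/(-3) = 3 - (-5)*(-1)/3 = 3 - 1*5/3 = 3 - 5/3 = 4/3)
X(A) = 2*A/(4/3 + A) (X(A) = (A + A)/(A + 4/3) = (2*A)/(4/3 + A) = 2*A/(4/3 + A))
(-119 + X(-3 + 4*(-2)))**2 = (-119 + 6*(-3 + 4*(-2))/(4 + 3*(-3 + 4*(-2))))**2 = (-119 + 6*(-3 - 8)/(4 + 3*(-3 - 8)))**2 = (-119 + 6*(-11)/(4 + 3*(-11)))**2 = (-119 + 6*(-11)/(4 - 33))**2 = (-119 + 6*(-11)/(-29))**2 = (-119 + 6*(-11)*(-1/29))**2 = (-119 + 66/29)**2 = (-3385/29)**2 = 11458225/841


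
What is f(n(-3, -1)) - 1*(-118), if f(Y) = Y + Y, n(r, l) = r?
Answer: 112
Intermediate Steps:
f(Y) = 2*Y
f(n(-3, -1)) - 1*(-118) = 2*(-3) - 1*(-118) = -6 + 118 = 112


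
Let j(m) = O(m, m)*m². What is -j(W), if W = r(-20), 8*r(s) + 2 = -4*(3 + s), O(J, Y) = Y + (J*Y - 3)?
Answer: -1277397/256 ≈ -4989.8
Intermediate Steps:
O(J, Y) = -3 + Y + J*Y (O(J, Y) = Y + (-3 + J*Y) = -3 + Y + J*Y)
r(s) = -7/4 - s/2 (r(s) = -¼ + (-4*(3 + s))/8 = -¼ + (-12 - 4*s)/8 = -¼ + (-3/2 - s/2) = -7/4 - s/2)
W = 33/4 (W = -7/4 - ½*(-20) = -7/4 + 10 = 33/4 ≈ 8.2500)
j(m) = m²*(-3 + m + m²) (j(m) = (-3 + m + m*m)*m² = (-3 + m + m²)*m² = m²*(-3 + m + m²))
-j(W) = -(33/4)²*(-3 + 33/4 + (33/4)²) = -1089*(-3 + 33/4 + 1089/16)/16 = -1089*1173/(16*16) = -1*1277397/256 = -1277397/256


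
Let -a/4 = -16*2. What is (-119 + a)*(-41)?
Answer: -369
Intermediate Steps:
a = 128 (a = -(-64)*2 = -4*(-32) = 128)
(-119 + a)*(-41) = (-119 + 128)*(-41) = 9*(-41) = -369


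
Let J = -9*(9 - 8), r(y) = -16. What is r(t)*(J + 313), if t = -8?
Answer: -4864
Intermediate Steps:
J = -9 (J = -9*1 = -9)
r(t)*(J + 313) = -16*(-9 + 313) = -16*304 = -4864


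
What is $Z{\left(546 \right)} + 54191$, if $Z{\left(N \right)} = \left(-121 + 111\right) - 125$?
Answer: $54056$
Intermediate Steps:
$Z{\left(N \right)} = -135$ ($Z{\left(N \right)} = -10 - 125 = -135$)
$Z{\left(546 \right)} + 54191 = -135 + 54191 = 54056$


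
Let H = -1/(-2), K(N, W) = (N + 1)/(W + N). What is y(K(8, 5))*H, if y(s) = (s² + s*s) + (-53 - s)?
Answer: -4456/169 ≈ -26.367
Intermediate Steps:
K(N, W) = (1 + N)/(N + W)
y(s) = -53 - s + 2*s² (y(s) = (s² + s²) + (-53 - s) = 2*s² + (-53 - s) = -53 - s + 2*s²)
H = ½ (H = -1*(-½) = ½ ≈ 0.50000)
y(K(8, 5))*H = (-53 - (1 + 8)/(8 + 5) + 2*((1 + 8)/(8 + 5))²)*(½) = (-53 - 9/13 + 2*(9/13)²)*(½) = (-53 - 9/13 + 2*((1/13)*9)²)*(½) = (-53 - 1*9/13 + 2*(9/13)²)*(½) = (-53 - 9/13 + 2*(81/169))*(½) = (-53 - 9/13 + 162/169)*(½) = -8912/169*½ = -4456/169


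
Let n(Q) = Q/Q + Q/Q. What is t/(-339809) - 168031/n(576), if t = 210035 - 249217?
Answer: -57098367715/679618 ≈ -84015.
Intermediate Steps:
t = -39182
n(Q) = 2 (n(Q) = 1 + 1 = 2)
t/(-339809) - 168031/n(576) = -39182/(-339809) - 168031/2 = -39182*(-1/339809) - 168031*½ = 39182/339809 - 168031/2 = -57098367715/679618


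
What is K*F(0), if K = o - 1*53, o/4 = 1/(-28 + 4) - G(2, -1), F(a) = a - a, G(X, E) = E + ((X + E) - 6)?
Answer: 0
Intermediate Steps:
G(X, E) = -6 + X + 2*E (G(X, E) = E + ((E + X) - 6) = E + (-6 + E + X) = -6 + X + 2*E)
F(a) = 0
o = 143/6 (o = 4*(1/(-28 + 4) - (-6 + 2 + 2*(-1))) = 4*(1/(-24) - (-6 + 2 - 2)) = 4*(-1/24 - 1*(-6)) = 4*(-1/24 + 6) = 4*(143/24) = 143/6 ≈ 23.833)
K = -175/6 (K = 143/6 - 1*53 = 143/6 - 53 = -175/6 ≈ -29.167)
K*F(0) = -175/6*0 = 0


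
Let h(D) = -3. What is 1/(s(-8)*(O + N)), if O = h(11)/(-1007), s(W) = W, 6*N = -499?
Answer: 3021/2009900 ≈ 0.0015031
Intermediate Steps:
N = -499/6 (N = (⅙)*(-499) = -499/6 ≈ -83.167)
O = 3/1007 (O = -3/(-1007) = -3*(-1/1007) = 3/1007 ≈ 0.0029791)
1/(s(-8)*(O + N)) = 1/(-8*(3/1007 - 499/6)) = 1/(-8*(-502475/6042)) = 1/(2009900/3021) = 3021/2009900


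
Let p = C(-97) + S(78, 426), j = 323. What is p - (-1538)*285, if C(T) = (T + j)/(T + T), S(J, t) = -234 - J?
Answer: 42487633/97 ≈ 4.3802e+5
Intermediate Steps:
C(T) = (323 + T)/(2*T) (C(T) = (T + 323)/(T + T) = (323 + T)/((2*T)) = (323 + T)*(1/(2*T)) = (323 + T)/(2*T))
p = -30377/97 (p = (½)*(323 - 97)/(-97) + (-234 - 1*78) = (½)*(-1/97)*226 + (-234 - 78) = -113/97 - 312 = -30377/97 ≈ -313.17)
p - (-1538)*285 = -30377/97 - (-1538)*285 = -30377/97 - 1*(-438330) = -30377/97 + 438330 = 42487633/97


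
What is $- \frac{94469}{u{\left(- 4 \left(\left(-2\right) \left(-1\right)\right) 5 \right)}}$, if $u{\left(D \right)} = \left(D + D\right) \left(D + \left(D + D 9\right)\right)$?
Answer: $- \frac{94469}{35200} \approx -2.6838$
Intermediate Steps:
$u{\left(D \right)} = 22 D^{2}$ ($u{\left(D \right)} = 2 D \left(D + \left(D + 9 D\right)\right) = 2 D \left(D + 10 D\right) = 2 D 11 D = 22 D^{2}$)
$- \frac{94469}{u{\left(- 4 \left(\left(-2\right) \left(-1\right)\right) 5 \right)}} = - \frac{94469}{22 \left(- 4 \left(\left(-2\right) \left(-1\right)\right) 5\right)^{2}} = - \frac{94469}{22 \left(\left(-4\right) 2 \cdot 5\right)^{2}} = - \frac{94469}{22 \left(\left(-8\right) 5\right)^{2}} = - \frac{94469}{22 \left(-40\right)^{2}} = - \frac{94469}{22 \cdot 1600} = - \frac{94469}{35200}$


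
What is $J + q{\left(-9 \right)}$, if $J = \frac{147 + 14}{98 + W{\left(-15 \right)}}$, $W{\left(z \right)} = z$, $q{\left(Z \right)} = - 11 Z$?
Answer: $\frac{8378}{83} \approx 100.94$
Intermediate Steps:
$J = \frac{161}{83}$ ($J = \frac{147 + 14}{98 - 15} = \frac{161}{83} \approx 1.9398$)
$J + q{\left(-9 \right)} = \frac{161}{83} - -99 = \frac{161}{83} + 99 = \frac{8378}{83}$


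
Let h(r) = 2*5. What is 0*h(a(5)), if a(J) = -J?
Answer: 0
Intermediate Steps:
h(r) = 10
0*h(a(5)) = 0*10 = 0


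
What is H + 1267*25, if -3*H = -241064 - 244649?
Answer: 580738/3 ≈ 1.9358e+5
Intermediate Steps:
H = 485713/3 (H = -(-241064 - 244649)/3 = -1/3*(-485713) = 485713/3 ≈ 1.6190e+5)
H + 1267*25 = 485713/3 + 1267*25 = 485713/3 + 31675 = 580738/3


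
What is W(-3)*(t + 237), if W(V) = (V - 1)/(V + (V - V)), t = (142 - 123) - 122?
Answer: 536/3 ≈ 178.67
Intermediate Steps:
t = -103 (t = 19 - 122 = -103)
W(V) = (-1 + V)/V (W(V) = (-1 + V)/(V + 0) = (-1 + V)/V)
W(-3)*(t + 237) = ((-1 - 3)/(-3))*(-103 + 237) = -⅓*(-4)*134 = (4/3)*134 = 536/3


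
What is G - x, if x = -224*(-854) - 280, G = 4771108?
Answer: 4580092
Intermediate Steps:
x = 191016 (x = 191296 - 280 = 191016)
G - x = 4771108 - 1*191016 = 4771108 - 191016 = 4580092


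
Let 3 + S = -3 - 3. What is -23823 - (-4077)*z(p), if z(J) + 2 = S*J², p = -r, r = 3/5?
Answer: -1129662/25 ≈ -45187.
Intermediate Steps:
S = -9 (S = -3 + (-3 - 3) = -3 - 6 = -9)
r = ⅗ (r = 3*(⅕) = ⅗ ≈ 0.60000)
p = -⅗ (p = -1*⅗ = -⅗ ≈ -0.60000)
z(J) = -2 - 9*J²
-23823 - (-4077)*z(p) = -23823 - (-4077)*(-2 - 9*(-⅗)²) = -23823 - (-4077)*(-2 - 9*9/25) = -23823 - (-4077)*(-2 - 81/25) = -23823 - (-4077)*(-131)/25 = -23823 - 1*534087/25 = -23823 - 534087/25 = -1129662/25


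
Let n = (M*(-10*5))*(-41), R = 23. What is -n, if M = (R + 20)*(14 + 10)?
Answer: -2115600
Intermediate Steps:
M = 1032 (M = (23 + 20)*(14 + 10) = 43*24 = 1032)
n = 2115600 (n = (1032*(-10*5))*(-41) = (1032*(-50))*(-41) = -51600*(-41) = 2115600)
-n = -1*2115600 = -2115600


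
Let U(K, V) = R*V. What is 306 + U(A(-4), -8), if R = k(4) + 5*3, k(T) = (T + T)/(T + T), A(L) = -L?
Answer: 178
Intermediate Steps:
k(T) = 1 (k(T) = (2*T)/((2*T)) = (2*T)*(1/(2*T)) = 1)
R = 16 (R = 1 + 5*3 = 1 + 15 = 16)
U(K, V) = 16*V
306 + U(A(-4), -8) = 306 + 16*(-8) = 306 - 128 = 178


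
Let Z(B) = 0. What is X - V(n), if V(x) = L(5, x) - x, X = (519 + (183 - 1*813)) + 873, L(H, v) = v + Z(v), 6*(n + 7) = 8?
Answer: 762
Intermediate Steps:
n = -17/3 (n = -7 + (⅙)*8 = -7 + 4/3 = -17/3 ≈ -5.6667)
L(H, v) = v (L(H, v) = v + 0 = v)
X = 762 (X = (519 + (183 - 813)) + 873 = (519 - 630) + 873 = -111 + 873 = 762)
V(x) = 0 (V(x) = x - x = 0)
X - V(n) = 762 - 1*0 = 762 + 0 = 762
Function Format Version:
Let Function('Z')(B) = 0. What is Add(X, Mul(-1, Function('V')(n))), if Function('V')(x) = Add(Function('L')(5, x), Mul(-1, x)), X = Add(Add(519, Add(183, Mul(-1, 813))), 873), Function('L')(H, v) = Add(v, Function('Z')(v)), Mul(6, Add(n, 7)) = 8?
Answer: 762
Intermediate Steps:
n = Rational(-17, 3) (n = Add(-7, Mul(Rational(1, 6), 8)) = Add(-7, Rational(4, 3)) = Rational(-17, 3) ≈ -5.6667)
Function('L')(H, v) = v (Function('L')(H, v) = Add(v, 0) = v)
X = 762 (X = Add(Add(519, Add(183, -813)), 873) = Add(Add(519, -630), 873) = Add(-111, 873) = 762)
Function('V')(x) = 0 (Function('V')(x) = Add(x, Mul(-1, x)) = 0)
Add(X, Mul(-1, Function('V')(n))) = Add(762, Mul(-1, 0)) = Add(762, 0) = 762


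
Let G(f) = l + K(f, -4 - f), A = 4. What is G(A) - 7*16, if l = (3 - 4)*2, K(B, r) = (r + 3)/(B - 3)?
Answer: -119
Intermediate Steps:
K(B, r) = (3 + r)/(-3 + B)
l = -2 (l = -1*2 = -2)
G(f) = -2 + (-1 - f)/(-3 + f) (G(f) = -2 + (3 + (-4 - f))/(-3 + f) = -2 + (-1 - f)/(-3 + f))
G(A) - 7*16 = (5 - 3*4)/(-3 + 4) - 7*16 = (5 - 12)/1 - 112 = 1*(-7) - 112 = -7 - 112 = -119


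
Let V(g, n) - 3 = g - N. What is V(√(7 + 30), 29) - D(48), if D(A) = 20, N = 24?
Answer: -41 + √37 ≈ -34.917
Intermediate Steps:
V(g, n) = -21 + g (V(g, n) = 3 + (g - 1*24) = 3 + (g - 24) = 3 + (-24 + g) = -21 + g)
V(√(7 + 30), 29) - D(48) = (-21 + √(7 + 30)) - 1*20 = (-21 + √37) - 20 = -41 + √37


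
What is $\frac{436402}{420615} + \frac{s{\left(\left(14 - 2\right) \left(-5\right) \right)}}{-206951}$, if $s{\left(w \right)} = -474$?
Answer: $\frac{90513201812}{87046694865} \approx 1.0398$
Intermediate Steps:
$\frac{436402}{420615} + \frac{s{\left(\left(14 - 2\right) \left(-5\right) \right)}}{-206951} = \frac{436402}{420615} - \frac{474}{-206951} = 436402 \cdot \frac{1}{420615} - - \frac{474}{206951} = \frac{436402}{420615} + \frac{474}{206951} = \frac{90513201812}{87046694865}$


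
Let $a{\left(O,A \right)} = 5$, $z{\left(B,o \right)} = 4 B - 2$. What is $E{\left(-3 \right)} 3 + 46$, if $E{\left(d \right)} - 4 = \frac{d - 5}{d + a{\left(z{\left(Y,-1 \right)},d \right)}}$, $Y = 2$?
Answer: $46$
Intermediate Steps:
$z{\left(B,o \right)} = -2 + 4 B$
$E{\left(d \right)} = 4 + \frac{-5 + d}{5 + d}$ ($E{\left(d \right)} = 4 + \frac{d - 5}{d + 5} = 4 + \frac{-5 + d}{5 + d}$)
$E{\left(-3 \right)} 3 + 46 = \frac{5 \left(3 - 3\right)}{5 - 3} \cdot 3 + 46 = 5 \cdot \frac{1}{2} \cdot 0 \cdot 3 + 46 = 0 \cdot 3 + 46 = 0 + 46 = 46$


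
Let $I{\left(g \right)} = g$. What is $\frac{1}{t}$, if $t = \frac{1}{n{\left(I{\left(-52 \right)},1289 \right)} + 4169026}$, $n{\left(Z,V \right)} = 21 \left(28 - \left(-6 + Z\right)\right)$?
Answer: $4170832$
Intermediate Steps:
$n{\left(Z,V \right)} = 714 - 21 Z$ ($n{\left(Z,V \right)} = 21 \left(34 - Z\right) = 714 - 21 Z$)
$t = \frac{1}{4170832}$ ($t = \frac{1}{\left(714 - -1092\right) + 4169026} = \frac{1}{\left(714 + 1092\right) + 4169026} = \frac{1}{1806 + 4169026} = \frac{1}{4170832} \approx 2.3976 \cdot 10^{-7}$)
$\frac{1}{t} = \frac{1}{\frac{1}{4170832}} = 4170832$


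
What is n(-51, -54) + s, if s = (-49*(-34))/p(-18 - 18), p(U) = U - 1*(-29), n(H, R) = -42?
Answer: -280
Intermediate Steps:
p(U) = 29 + U (p(U) = U + 29 = 29 + U)
s = -238 (s = (-49*(-34))/(29 + (-18 - 18)) = 1666/(29 - 36) = 1666/(-7) = 1666*(-⅐) = -238)
n(-51, -54) + s = -42 - 238 = -280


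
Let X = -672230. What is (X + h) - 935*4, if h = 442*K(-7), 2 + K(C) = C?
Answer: -679948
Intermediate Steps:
K(C) = -2 + C
h = -3978 (h = 442*(-2 - 7) = 442*(-9) = -3978)
(X + h) - 935*4 = (-672230 - 3978) - 935*4 = -676208 - 3740 = -679948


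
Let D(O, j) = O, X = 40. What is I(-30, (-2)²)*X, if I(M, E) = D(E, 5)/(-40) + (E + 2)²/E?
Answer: 356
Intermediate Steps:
I(M, E) = -E/40 + (2 + E)²/E (I(M, E) = E/(-40) + (E + 2)²/E = E*(-1/40) + (2 + E)²/E = -E/40 + (2 + E)²/E)
I(-30, (-2)²)*X = (-1/40*(-2)² + (2 + (-2)²)²/((-2)²))*40 = (-1/40*4 + (2 + 4)²/4)*40 = (-⅒ + (¼)*6²)*40 = (-⅒ + (¼)*36)*40 = (-⅒ + 9)*40 = (89/10)*40 = 356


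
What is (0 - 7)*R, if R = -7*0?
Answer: 0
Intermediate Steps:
R = 0
(0 - 7)*R = (0 - 7)*0 = -7*0 = 0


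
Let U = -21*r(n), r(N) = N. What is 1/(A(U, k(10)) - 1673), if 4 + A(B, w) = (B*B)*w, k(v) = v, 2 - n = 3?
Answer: 1/2733 ≈ 0.00036590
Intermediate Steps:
n = -1 (n = 2 - 1*3 = 2 - 3 = -1)
U = 21 (U = -21*(-1) = 21)
A(B, w) = -4 + w*B² (A(B, w) = -4 + (B*B)*w = -4 + B²*w = -4 + w*B²)
1/(A(U, k(10)) - 1673) = 1/((-4 + 10*21²) - 1673) = 1/((-4 + 10*441) - 1673) = 1/((-4 + 4410) - 1673) = 1/(4406 - 1673) = 1/2733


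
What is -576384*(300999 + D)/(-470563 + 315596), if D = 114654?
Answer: 239575738752/154967 ≈ 1.5460e+6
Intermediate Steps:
-576384*(300999 + D)/(-470563 + 315596) = -576384*(300999 + 114654)/(-470563 + 315596) = -576384/((-154967/415653)) = -576384/((-154967*1/415653)) = -576384/(-154967/415653) = -576384*(-415653/154967) = 239575738752/154967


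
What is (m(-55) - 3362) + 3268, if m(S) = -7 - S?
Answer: -46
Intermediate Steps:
(m(-55) - 3362) + 3268 = ((-7 - 1*(-55)) - 3362) + 3268 = ((-7 + 55) - 3362) + 3268 = (48 - 3362) + 3268 = -3314 + 3268 = -46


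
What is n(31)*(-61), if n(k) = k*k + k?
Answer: -60512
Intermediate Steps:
n(k) = k + k² (n(k) = k² + k = k + k²)
n(31)*(-61) = (31*(1 + 31))*(-61) = (31*32)*(-61) = 992*(-61) = -60512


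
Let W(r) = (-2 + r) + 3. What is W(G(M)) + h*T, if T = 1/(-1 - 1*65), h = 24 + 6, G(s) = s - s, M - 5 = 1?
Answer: 6/11 ≈ 0.54545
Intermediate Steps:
M = 6 (M = 5 + 1 = 6)
G(s) = 0
W(r) = 1 + r
h = 30
T = -1/66 (T = 1/(-1 - 65) = 1/(-66) = -1/66 ≈ -0.015152)
W(G(M)) + h*T = (1 + 0) + 30*(-1/66) = 1 - 5/11 = 6/11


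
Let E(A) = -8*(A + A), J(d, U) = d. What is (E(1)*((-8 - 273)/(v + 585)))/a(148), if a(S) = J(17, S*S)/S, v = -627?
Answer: -332704/357 ≈ -931.94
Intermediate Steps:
E(A) = -16*A
a(S) = 17/S
(E(1)*((-8 - 273)/(v + 585)))/a(148) = ((-16*1)*((-8 - 273)/(-627 + 585)))/((17/148)) = (-(-4496)/(-42))/((17*(1/148))) = (-(-4496)*(-1)/42)/(17/148) = -16*281/42*(148/17) = -2248/21*148/17 = -332704/357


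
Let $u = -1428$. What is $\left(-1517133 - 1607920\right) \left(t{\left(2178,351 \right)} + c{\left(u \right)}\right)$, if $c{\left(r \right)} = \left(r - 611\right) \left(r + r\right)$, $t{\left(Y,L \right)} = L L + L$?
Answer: $-18584490187608$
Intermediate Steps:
$t{\left(Y,L \right)} = L + L^{2}$ ($t{\left(Y,L \right)} = L^{2} + L = L + L^{2}$)
$c{\left(r \right)} = 2 r \left(-611 + r\right)$ ($c{\left(r \right)} = \left(-611 + r\right) 2 r = 2 r \left(-611 + r\right)$)
$\left(-1517133 - 1607920\right) \left(t{\left(2178,351 \right)} + c{\left(u \right)}\right) = \left(-1517133 - 1607920\right) \left(351 \left(1 + 351\right) + 2 \left(-1428\right) \left(-611 - 1428\right)\right) = - 3125053 \left(351 \cdot 352 + 2 \left(-1428\right) \left(-2039\right)\right) = - 3125053 \left(123552 + 5823384\right) = \left(-3125053\right) 5946936 = -18584490187608$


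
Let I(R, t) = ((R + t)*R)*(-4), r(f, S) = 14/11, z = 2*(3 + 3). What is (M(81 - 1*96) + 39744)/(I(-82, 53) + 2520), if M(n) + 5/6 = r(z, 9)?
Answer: -2623133/461472 ≈ -5.6843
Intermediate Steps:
z = 12 (z = 2*6 = 12)
r(f, S) = 14/11 (r(f, S) = 14*(1/11) = 14/11)
M(n) = 29/66 (M(n) = -5/6 + 14/11 = 29/66)
I(R, t) = -4*R*(R + t) (I(R, t) = (R*(R + t))*(-4) = -4*R*(R + t))
(M(81 - 1*96) + 39744)/(I(-82, 53) + 2520) = (29/66 + 39744)/(-4*(-82)*(-82 + 53) + 2520) = 2623133/(66*(-4*(-82)*(-29) + 2520)) = 2623133/(66*(-9512 + 2520)) = (2623133/66)/(-6992) = (2623133/66)*(-1/6992) = -2623133/461472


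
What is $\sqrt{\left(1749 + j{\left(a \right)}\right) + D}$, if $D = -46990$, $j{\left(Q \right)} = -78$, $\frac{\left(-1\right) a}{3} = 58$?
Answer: $i \sqrt{45319} \approx 212.88 i$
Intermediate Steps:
$a = -174$ ($a = \left(-3\right) 58 = -174$)
$\sqrt{\left(1749 + j{\left(a \right)}\right) + D} = \sqrt{\left(1749 - 78\right) - 46990} = \sqrt{1671 - 46990} = \sqrt{-45319} = i \sqrt{45319}$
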